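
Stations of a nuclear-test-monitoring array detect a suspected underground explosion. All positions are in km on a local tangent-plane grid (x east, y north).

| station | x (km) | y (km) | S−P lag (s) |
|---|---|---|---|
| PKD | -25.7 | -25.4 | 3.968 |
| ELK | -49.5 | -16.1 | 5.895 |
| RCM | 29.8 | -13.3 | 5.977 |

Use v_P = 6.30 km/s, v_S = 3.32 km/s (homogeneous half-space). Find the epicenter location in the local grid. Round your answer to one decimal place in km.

-10.6 km east, -2.0 km north

Distance from S−P lag: d = Δt · v_P v_S / (v_P − v_S) = Δt · (6.30·3.32)/(6.30−3.32) ≈ 7.0188·Δt.
So d_PKD = 27.85, d_ELK = 41.38, d_RCM = 41.95 km.
Circle about each station: (x + 25.7)² + (y + 25.4)² = 27.85²; (x + 49.5)² + (y + 16.1)² = 41.38²; (x − 29.8)² + (y + 13.3)² = 41.95².
Subtracting the PKD equation from the ELK and RCM equations removes the quadratic terms:
-47.6 x + 18.6 y = 467.13
111.0 x + 24.2 y = -1224.90
Solving the 2×2 system: x ≈ -10.6, y ≈ -2.0 km.
Check against PKD (with the unrounded x, y): √((x + 25.7)²+(y + 25.4)²) = 27.84 ≈ 27.85 km. ✓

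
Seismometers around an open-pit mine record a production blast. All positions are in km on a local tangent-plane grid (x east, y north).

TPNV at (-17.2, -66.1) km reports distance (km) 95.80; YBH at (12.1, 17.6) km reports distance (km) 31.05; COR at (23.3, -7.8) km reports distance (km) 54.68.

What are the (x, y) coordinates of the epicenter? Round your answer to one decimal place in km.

Circle about each station: (x + 17.2)² + (y + 66.1)² = 95.80²; (x − 12.1)² + (y − 17.6)² = 31.05²; (x − 23.3)² + (y + 7.8)² = 54.68².
Subtracting the TPNV equation from the YBH and COR equations removes the quadratic terms:
58.6 x + 167.4 y = 4004.66
81.0 x + 116.6 y = 2126.42
Solving the 2×2 system: x ≈ -16.5, y ≈ 29.7 km.

x ≈ -16.5 km, y ≈ 29.7 km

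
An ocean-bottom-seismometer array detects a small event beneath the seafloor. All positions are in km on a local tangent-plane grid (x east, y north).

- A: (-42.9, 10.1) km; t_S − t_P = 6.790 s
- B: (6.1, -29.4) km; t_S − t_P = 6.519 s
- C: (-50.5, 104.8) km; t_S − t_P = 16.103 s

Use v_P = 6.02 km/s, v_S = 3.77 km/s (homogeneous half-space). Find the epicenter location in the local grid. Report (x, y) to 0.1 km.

-53.3 km east, -57.6 km north

Distance from S−P lag: d = Δt · v_P v_S / (v_P − v_S) = Δt · (6.02·3.77)/(6.02−3.77) ≈ 10.0868·Δt.
So d_A = 68.49, d_B = 65.76, d_C = 162.43 km.
Circle about each station: (x + 42.9)² + (y − 10.1)² = 68.49²; (x − 6.1)² + (y + 29.4)² = 65.76²; (x + 50.5)² + (y − 104.8)² = 162.43².
Subtracting pairs of circle equations eliminates x²+y² and gives linear equations (the radical axes):
98.0 x − 79.0 y = -674.35
-15.2 x + 189.4 y = -10101.75
Solving the 2×2 system: x ≈ -53.3, y ≈ -57.6 km.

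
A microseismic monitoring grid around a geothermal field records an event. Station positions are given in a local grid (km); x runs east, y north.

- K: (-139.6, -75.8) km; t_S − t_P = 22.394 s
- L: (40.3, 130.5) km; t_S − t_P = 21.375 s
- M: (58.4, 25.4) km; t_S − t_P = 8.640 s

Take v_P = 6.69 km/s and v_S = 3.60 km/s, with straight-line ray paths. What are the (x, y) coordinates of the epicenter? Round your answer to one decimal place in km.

Distance from S−P lag: d = Δt · v_P v_S / (v_P − v_S) = Δt · (6.69·3.60)/(6.69−3.60) ≈ 7.7942·Δt.
So d_K = 174.54, d_L = 166.60, d_M = 67.34 km.
Circle about each station: (x + 139.6)² + (y + 75.8)² = 174.54²; (x − 40.3)² + (y − 130.5)² = 166.60²; (x − 58.4)² + (y − 25.4)² = 67.34².
Subtracting pairs of circle equations eliminates x²+y² and gives linear equations (the radical axes):
359.8 x + 412.6 y = -3870.81
396.0 x + 202.4 y = 4751.46
Solving the 2×2 system: x ≈ 30.3, y ≈ -35.8 km.
Check against K (with the unrounded x, y): √((x + 139.6)²+(y + 75.8)²) = 174.54 ≈ 174.54 km. ✓

x ≈ 30.3 km, y ≈ -35.8 km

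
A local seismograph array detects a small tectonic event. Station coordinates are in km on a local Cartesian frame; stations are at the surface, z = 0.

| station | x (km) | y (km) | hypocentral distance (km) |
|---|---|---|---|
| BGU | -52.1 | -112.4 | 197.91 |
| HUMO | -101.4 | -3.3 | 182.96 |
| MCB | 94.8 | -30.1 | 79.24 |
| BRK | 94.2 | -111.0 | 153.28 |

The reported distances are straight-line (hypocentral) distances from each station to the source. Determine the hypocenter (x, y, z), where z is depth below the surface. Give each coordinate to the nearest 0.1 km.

Each station gives a sphere (x−x_i)² + (y−y_i)² + z² = d_i² (stations at z=0).
Subtracting the BGU sphere from HUMO and MCB: z² cancels, leaving linear equations in x and y:
-98.6 x + 218.2 y = 638.69
293.8 x + 164.6 y = 27434.27
Solving: x ≈ 73.205, y ≈ 36.007 km (keep extra digits for the depth step; rounded: 73.2, 36.0).
Then from the BGU sphere: z² = 197.91² − (x + 52.1)² − (y + 112.4)² with x = 73.205, y = 36.007, so z ≈ 37.979 ≈ 38.0 km.

x ≈ 73.2 km, y ≈ 36.0 km, depth ≈ 38.0 km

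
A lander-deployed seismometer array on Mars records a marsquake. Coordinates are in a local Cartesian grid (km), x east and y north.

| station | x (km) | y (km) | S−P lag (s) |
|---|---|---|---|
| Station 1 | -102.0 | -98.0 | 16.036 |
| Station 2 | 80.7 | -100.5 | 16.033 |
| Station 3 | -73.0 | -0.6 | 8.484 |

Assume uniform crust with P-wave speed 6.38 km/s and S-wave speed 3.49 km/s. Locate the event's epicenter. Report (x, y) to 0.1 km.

x ≈ -9.5 km, y ≈ -16.1 km

Distance from S−P lag: d = Δt · v_P v_S / (v_P − v_S) = Δt · (6.38·3.49)/(6.38−3.49) ≈ 7.7046·Δt.
So d_Station 1 = 123.55, d_Station 2 = 123.53, d_Station 3 = 65.37 km.
Circle about each station: (x + 102.0)² + (y + 98.0)² = 123.55²; (x − 80.7)² + (y + 100.5)² = 123.53²; (x + 73.0)² + (y + 0.6)² = 65.37².
Subtracting the Station 1 equation from the Station 2 and Station 3 equations removes the quadratic terms:
365.4 x − 5.0 y = -3390.32
58.0 x + 194.8 y = -3687.27
Solving the 2×2 system: x ≈ -9.5, y ≈ -16.1 km.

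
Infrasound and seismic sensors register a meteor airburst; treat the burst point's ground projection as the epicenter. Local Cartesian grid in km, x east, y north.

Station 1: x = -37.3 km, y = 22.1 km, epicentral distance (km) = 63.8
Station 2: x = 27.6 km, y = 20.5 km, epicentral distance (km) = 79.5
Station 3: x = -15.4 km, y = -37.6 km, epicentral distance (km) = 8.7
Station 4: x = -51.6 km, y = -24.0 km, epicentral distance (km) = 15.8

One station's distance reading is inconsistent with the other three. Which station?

Station 4

Solve using three stations at a time. Using Station 1, Station 2, Station 3 (subtract circle equations pairwise → linear system) gives (x, y) ≈ (-23.7, -40.2).
Distances from that point to each station vs reported:
  Station 1: calculated 63.8 vs reported 63.8 → residual 0.0 km
  Station 2: calculated 79.5 vs reported 79.5 → residual 0.0 km
  Station 3: calculated 8.7 vs reported 8.7 → residual 0.0 km
  Station 4: calculated 32.3 vs reported 15.8 → residual 16.5 km
Station 1, Station 2, Station 3 are mutually consistent (residuals ≈ 0); Station 4 is off by 16.5 km.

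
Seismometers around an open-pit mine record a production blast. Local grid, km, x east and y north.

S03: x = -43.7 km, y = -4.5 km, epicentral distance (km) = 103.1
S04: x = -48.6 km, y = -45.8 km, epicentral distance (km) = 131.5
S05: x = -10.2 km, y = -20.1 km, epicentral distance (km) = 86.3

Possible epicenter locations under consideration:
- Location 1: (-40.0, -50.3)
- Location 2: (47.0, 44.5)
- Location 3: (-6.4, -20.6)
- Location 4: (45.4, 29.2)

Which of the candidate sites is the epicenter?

Location 2

For each candidate, compare |candidate − station| to the reported distance:
Location 1: residuals S03 57.2, S04 121.8, S05 43.9 → max 121.8 km
Location 2: residuals S03 0.0, S04 0.0, S05 0.0 → max 0.0 km
Location 3: residuals S03 62.5, S04 82.3, S05 82.5 → max 82.5 km
Location 4: residuals S03 7.8, S04 11.2, S05 12.0 → max 12.0 km
Only Location 2 has all residuals ≈ 0.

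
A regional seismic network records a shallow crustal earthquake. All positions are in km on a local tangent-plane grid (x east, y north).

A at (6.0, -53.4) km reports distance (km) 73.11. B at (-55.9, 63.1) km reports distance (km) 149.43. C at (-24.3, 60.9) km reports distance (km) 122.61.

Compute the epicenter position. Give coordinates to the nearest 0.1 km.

Circle about each station: (x − 6.0)² + (y + 53.4)² = 73.11²; (x + 55.9)² + (y − 63.1)² = 149.43²; (x + 24.3)² + (y − 60.9)² = 122.61².
Subtracting pairs of circle equations eliminates x²+y² and gives linear equations (the radical axes):
-123.8 x + 233.0 y = -12765.39
-60.6 x + 228.6 y = -8276.40
Solving the 2×2 system: x ≈ 69.8, y ≈ -17.7 km.
Check against A (with the unrounded x, y): √((x − 6.0)²+(y + 53.4)²) = 73.10 ≈ 73.11 km. ✓

(69.8, -17.7)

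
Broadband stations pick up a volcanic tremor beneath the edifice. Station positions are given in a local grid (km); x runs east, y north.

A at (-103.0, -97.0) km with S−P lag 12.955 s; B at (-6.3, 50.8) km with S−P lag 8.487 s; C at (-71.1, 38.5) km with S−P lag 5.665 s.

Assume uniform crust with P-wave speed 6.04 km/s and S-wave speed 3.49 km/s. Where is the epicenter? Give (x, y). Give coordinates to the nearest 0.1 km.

Distance from S−P lag: d = Δt · v_P v_S / (v_P − v_S) = Δt · (6.04·3.49)/(6.04−3.49) ≈ 8.2665·Δt.
So d_A = 107.09, d_B = 70.16, d_C = 46.83 km.
Circle about each station: (x + 103.0)² + (y + 97.0)² = 107.09²; (x + 6.3)² + (y − 50.8)² = 70.16²; (x + 71.1)² + (y − 38.5)² = 46.83².
Subtracting the A equation from the B and C equations removes the quadratic terms:
193.4 x + 295.6 y = -10851.83
63.8 x + 271.0 y = -4205.32
Solving the 2×2 system: x ≈ -50.6, y ≈ -3.6 km.

(-50.6, -3.6)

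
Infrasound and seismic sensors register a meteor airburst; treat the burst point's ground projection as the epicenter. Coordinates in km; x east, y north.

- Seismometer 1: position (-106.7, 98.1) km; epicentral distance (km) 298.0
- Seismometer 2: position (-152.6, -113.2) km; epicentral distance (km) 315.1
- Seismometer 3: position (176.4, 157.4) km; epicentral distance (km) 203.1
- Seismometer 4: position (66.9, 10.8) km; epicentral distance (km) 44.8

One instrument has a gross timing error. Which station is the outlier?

Seismometer 4

Solve using three stations at a time. Using Seismometer 1, Seismometer 2, Seismometer 3 (subtract circle equations pairwise → linear system) gives (x, y) ≈ (154.9, -44.6).
Distances from that point to each station vs reported:
  Seismometer 1: calculated 298.0 vs reported 298.0 → residual 0.0 km
  Seismometer 2: calculated 315.1 vs reported 315.1 → residual 0.0 km
  Seismometer 3: calculated 203.1 vs reported 203.1 → residual 0.0 km
  Seismometer 4: calculated 104.0 vs reported 44.8 → residual 59.2 km
Seismometer 1, Seismometer 2, Seismometer 3 are mutually consistent (residuals ≈ 0); Seismometer 4 is off by 59.2 km.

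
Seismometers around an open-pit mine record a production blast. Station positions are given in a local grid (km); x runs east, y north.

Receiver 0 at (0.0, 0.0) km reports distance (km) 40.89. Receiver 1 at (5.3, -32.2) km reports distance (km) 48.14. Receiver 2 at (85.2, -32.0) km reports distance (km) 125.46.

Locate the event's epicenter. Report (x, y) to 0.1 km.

x ≈ -38.8 km, y ≈ -12.9 km

Circle about each station: x² + y² = 40.89²; (x − 5.3)² + (y + 32.2)² = 48.14²; (x − 85.2)² + (y + 32.0)² = 125.46².
Subtracting the Receiver 0 equation from the Receiver 1 and Receiver 2 equations removes the quadratic terms:
10.6 x − 64.4 y = 419.46
170.4 x − 64.0 y = -5785.18
Solving the 2×2 system: x ≈ -38.8, y ≈ -12.9 km.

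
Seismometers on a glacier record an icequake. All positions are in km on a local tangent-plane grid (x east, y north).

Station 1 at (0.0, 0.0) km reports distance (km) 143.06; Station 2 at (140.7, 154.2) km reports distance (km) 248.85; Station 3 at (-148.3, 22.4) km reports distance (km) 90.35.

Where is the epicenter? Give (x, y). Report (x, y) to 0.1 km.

Circle about each station: x² + y² = 143.06²; (x − 140.7)² + (y − 154.2)² = 248.85²; (x + 148.3)² + (y − 22.4)² = 90.35².
Subtracting pairs of circle equations eliminates x²+y² and gives linear equations (the radical axes):
281.4 x + 308.4 y = 2113.97
-296.6 x + 44.8 y = 34797.69
Solving the 2×2 system: x ≈ -102.2, y ≈ 100.1 km.

-102.2 km east, 100.1 km north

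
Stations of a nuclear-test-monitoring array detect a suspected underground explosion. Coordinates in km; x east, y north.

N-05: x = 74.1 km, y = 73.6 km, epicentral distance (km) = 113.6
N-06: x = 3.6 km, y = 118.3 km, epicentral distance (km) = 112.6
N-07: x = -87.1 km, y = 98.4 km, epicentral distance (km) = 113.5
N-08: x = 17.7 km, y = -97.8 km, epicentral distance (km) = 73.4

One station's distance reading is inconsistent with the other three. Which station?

Solve using three stations at a time. Using N-05, N-06, N-07 (subtract circle equations pairwise → linear system) gives (x, y) ≈ (-18.6, 7.9).
Distances from that point to each station vs reported:
  N-05: calculated 113.6 vs reported 113.6 → residual 0.0 km
  N-06: calculated 112.6 vs reported 112.6 → residual 0.0 km
  N-07: calculated 113.5 vs reported 113.5 → residual 0.0 km
  N-08: calculated 111.7 vs reported 73.4 → residual 38.3 km
N-05, N-06, N-07 are mutually consistent (residuals ≈ 0); N-08 is off by 38.3 km.

N-08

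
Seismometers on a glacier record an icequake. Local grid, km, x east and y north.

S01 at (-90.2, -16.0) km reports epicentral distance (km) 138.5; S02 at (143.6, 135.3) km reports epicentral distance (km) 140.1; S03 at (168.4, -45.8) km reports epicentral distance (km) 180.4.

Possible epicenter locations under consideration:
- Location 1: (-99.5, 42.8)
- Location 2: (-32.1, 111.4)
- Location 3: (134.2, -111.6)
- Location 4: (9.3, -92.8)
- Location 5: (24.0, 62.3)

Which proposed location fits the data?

Location 5

For each candidate, compare |candidate − station| to the reported distance:
Location 1: residuals S01 79.0, S02 120.0, S03 101.8 → max 120.0 km
Location 2: residuals S01 1.5, S02 37.2, S03 74.4 → max 74.4 km
Location 3: residuals S01 105.4, S02 107.0, S03 106.2 → max 107.0 km
Location 4: residuals S01 12.8, S02 124.6, S03 14.5 → max 124.6 km
Location 5: residuals S01 0.0, S02 0.0, S03 0.0 → max 0.0 km
Only Location 5 has all residuals ≈ 0.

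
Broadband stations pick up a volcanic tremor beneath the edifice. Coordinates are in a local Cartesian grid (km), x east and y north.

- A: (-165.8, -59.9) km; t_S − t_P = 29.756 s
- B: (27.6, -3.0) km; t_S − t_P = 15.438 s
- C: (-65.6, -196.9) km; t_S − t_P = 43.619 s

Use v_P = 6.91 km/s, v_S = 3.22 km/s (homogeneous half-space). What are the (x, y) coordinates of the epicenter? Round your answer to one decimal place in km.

x ≈ -36.5 km, y ≈ 64.5 km

Distance from S−P lag: d = Δt · v_P v_S / (v_P − v_S) = Δt · (6.91·3.22)/(6.91−3.22) ≈ 6.0299·Δt.
So d_A = 179.42, d_B = 93.09, d_C = 263.02 km.
Circle about each station: (x + 165.8)² + (y + 59.9)² = 179.42²; (x − 27.6)² + (y + 3.0)² = 93.09²; (x + 65.6)² + (y + 196.9)² = 263.02².
Subtracting pairs of circle equations eliminates x²+y² and gives linear equations (the radical axes):
386.8 x + 113.8 y = -6781.10
200.4 x − 274.0 y = -24992.66
Solving the 2×2 system: x ≈ -36.5, y ≈ 64.5 km.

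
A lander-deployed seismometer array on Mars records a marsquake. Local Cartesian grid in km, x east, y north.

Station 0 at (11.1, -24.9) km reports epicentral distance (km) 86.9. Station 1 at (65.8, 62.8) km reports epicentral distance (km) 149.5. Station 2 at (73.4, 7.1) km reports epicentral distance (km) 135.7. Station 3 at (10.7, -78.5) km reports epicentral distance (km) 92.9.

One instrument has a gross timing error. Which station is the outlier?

Station 0

Solve using three stations at a time. Using Station 1, Station 2, Station 3 (subtract circle equations pairwise → linear system) gives (x, y) ≈ (-60.0, -18.1).
Distances from that point to each station vs reported:
  Station 0: calculated 71.5 vs reported 86.9 → residual 15.4 km
  Station 1: calculated 149.6 vs reported 149.5 → residual 0.1 km
  Station 2: calculated 135.8 vs reported 135.7 → residual 0.1 km
  Station 3: calculated 93.0 vs reported 92.9 → residual 0.1 km
Station 1, Station 2, Station 3 are mutually consistent (residuals ≈ 0); Station 0 is off by 15.4 km.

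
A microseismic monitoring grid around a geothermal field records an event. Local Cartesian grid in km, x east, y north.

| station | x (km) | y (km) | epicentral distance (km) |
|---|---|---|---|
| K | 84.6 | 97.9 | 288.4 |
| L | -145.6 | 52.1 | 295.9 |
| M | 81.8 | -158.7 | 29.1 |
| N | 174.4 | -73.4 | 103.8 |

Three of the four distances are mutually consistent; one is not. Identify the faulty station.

K

Solve using three stations at a time. Using L, M, N (subtract circle equations pairwise → linear system) gives (x, y) ≈ (87.5, -130.2).
Distances from that point to each station vs reported:
  K: calculated 228.1 vs reported 288.4 → residual 60.3 km
  L: calculated 295.9 vs reported 295.9 → residual 0.0 km
  M: calculated 29.1 vs reported 29.1 → residual 0.0 km
  N: calculated 103.8 vs reported 103.8 → residual 0.0 km
L, M, N are mutually consistent (residuals ≈ 0); K is off by 60.3 km.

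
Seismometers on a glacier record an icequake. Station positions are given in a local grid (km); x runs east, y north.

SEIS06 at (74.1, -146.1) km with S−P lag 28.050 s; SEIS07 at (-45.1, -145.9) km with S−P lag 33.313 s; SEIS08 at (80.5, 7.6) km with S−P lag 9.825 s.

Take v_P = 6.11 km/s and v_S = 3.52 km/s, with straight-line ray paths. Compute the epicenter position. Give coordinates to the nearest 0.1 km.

Distance from S−P lag: d = Δt · v_P v_S / (v_P − v_S) = Δt · (6.11·3.52)/(6.11−3.52) ≈ 8.3039·Δt.
So d_SEIS06 = 232.93, d_SEIS07 = 276.63, d_SEIS08 = 81.59 km.
Circle about each station: (x − 74.1)² + (y + 146.1)² = 232.93²; (x + 45.1)² + (y + 145.9)² = 276.63²; (x − 80.5)² + (y − 7.6)² = 81.59².
Subtracting the SEIS06 equation from the SEIS07 and SEIS08 equations removes the quadratic terms:
-238.4 x + 0.4 y = -25782.97
12.8 x + 307.4 y = 27301.45
Solving the 2×2 system: x ≈ 108.3, y ≈ 84.3 km.

x ≈ 108.3 km, y ≈ 84.3 km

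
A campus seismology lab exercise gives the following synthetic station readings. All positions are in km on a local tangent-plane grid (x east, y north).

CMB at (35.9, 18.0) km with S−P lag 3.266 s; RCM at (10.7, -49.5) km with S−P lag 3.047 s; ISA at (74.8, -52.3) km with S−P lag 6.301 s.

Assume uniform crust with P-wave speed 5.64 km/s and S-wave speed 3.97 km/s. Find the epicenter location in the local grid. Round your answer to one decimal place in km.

Distance from S−P lag: d = Δt · v_P v_S / (v_P − v_S) = Δt · (5.64·3.97)/(5.64−3.97) ≈ 13.4077·Δt.
So d_CMB = 43.79, d_RCM = 40.85, d_ISA = 84.48 km.
Circle about each station: (x − 35.9)² + (y − 18.0)² = 43.79²; (x − 10.7)² + (y + 49.5)² = 40.85²; (x − 74.8)² + (y + 52.3)² = 84.48².
Subtracting the CMB equation from the RCM and ISA equations removes the quadratic terms:
-50.4 x − 135.0 y = 1200.77
77.8 x − 140.6 y = 1498.21
Solving the 2×2 system: x ≈ 1.9, y ≈ -9.6 km.
Check against CMB (with the unrounded x, y): √((x − 35.9)²+(y − 18.0)²) = 43.79 ≈ 43.79 km. ✓

1.9 km east, -9.6 km north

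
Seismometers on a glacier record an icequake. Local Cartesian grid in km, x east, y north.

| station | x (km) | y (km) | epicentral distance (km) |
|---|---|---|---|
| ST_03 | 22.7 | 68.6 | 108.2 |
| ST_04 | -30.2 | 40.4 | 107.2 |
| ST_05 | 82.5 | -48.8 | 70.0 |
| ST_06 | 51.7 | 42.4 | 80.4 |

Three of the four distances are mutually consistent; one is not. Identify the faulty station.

Solve using three stations at a time. Using ST_03, ST_04, ST_06 (subtract circle equations pairwise → linear system) gives (x, y) ≈ (43.4, -37.7).
Distances from that point to each station vs reported:
  ST_03: calculated 108.3 vs reported 108.2 → residual 0.1 km
  ST_04: calculated 107.3 vs reported 107.2 → residual 0.1 km
  ST_05: calculated 40.7 vs reported 70.0 → residual 29.3 km
  ST_06: calculated 80.6 vs reported 80.4 → residual 0.2 km
ST_03, ST_04, ST_06 are mutually consistent (residuals ≈ 0); ST_05 is off by 29.3 km.

ST_05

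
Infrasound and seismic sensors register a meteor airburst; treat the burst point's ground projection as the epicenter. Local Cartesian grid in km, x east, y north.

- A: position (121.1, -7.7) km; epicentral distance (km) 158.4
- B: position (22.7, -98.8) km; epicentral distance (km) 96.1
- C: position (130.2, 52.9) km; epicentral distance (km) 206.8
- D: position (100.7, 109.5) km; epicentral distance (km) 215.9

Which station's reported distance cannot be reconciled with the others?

A

Solve using three stations at a time. Using B, C, D (subtract circle equations pairwise → linear system) gives (x, y) ≈ (-53.9, -41.1).
Distances from that point to each station vs reported:
  A: calculated 178.2 vs reported 158.4 → residual 19.8 km
  B: calculated 96.0 vs reported 96.1 → residual 0.1 km
  C: calculated 206.7 vs reported 206.8 → residual 0.1 km
  D: calculated 215.8 vs reported 215.9 → residual 0.1 km
B, C, D are mutually consistent (residuals ≈ 0); A is off by 19.8 km.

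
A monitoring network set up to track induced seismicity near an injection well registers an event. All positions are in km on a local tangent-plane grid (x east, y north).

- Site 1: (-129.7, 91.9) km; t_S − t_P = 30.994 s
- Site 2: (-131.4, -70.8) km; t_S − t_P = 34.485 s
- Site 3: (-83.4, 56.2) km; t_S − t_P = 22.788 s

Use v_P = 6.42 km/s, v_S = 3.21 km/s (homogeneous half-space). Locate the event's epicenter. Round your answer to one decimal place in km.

Distance from S−P lag: d = Δt · v_P v_S / (v_P − v_S) = Δt · (6.42·3.21)/(6.42−3.21) ≈ 6.4200·Δt.
So d_Site 1 = 198.98, d_Site 2 = 221.39, d_Site 3 = 146.30 km.
Circle about each station: (x + 129.7)² + (y − 91.9)² = 198.98²; (x + 131.4)² + (y + 70.8)² = 221.39²; (x + 83.4)² + (y − 56.2)² = 146.30².
Subtracting the Site 1 equation from the Site 2 and Site 3 equations removes the quadratic terms:
-3.4 x − 325.4 y = -12409.59
92.6 x − 71.4 y = 3035.65
Solving the 2×2 system: x ≈ 61.7, y ≈ 37.5 km.

(61.7, 37.5)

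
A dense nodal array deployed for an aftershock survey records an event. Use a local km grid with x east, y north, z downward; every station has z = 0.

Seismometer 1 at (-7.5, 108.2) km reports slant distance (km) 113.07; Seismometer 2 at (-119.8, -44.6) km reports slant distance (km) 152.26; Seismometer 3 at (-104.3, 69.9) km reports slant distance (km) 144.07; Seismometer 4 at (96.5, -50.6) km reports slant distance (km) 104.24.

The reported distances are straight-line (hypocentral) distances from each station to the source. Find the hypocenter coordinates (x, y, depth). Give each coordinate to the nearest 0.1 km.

(18.3, 5.6, 39.9)

Each station gives a sphere (x−x_i)² + (y−y_i)² + z² = d_i² (stations at z=0).
Subtracting the Seismometer 1 sphere from Seismometer 2 and Seismometer 3: z² cancels, leaving linear equations in x and y:
-224.6 x − 305.6 y = -5820.57
-193.6 x − 76.6 y = -3970.33
Solving: x ≈ 18.291, y ≈ 5.604 km (keep extra digits for the depth step; rounded: 18.3, 5.6).
Then from the Seismometer 1 sphere: z² = 113.07² − (x + 7.5)² − (y − 108.2)² with x = 18.291, y = 5.604, so z ≈ 39.921 ≈ 39.9 km.
Check against Seismometer 4 (with the unrounded solution): distance 104.26 ≈ 104.24 km. ✓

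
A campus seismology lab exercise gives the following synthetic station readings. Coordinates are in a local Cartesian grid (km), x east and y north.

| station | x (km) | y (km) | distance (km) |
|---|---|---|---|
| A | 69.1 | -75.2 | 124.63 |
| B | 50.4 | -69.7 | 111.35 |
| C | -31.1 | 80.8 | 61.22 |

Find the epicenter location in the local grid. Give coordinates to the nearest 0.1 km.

x ≈ 6.9 km, y ≈ 32.8 km

Circle about each station: (x − 69.1)² + (y + 75.2)² = 124.63²; (x − 50.4)² + (y + 69.7)² = 111.35²; (x + 31.1)² + (y − 80.8)² = 61.22².
Subtracting the A equation from the B and C equations removes the quadratic terms:
-37.4 x + 11.0 y = 102.21
-200.4 x + 312.0 y = 8850.75
Solving the 2×2 system: x ≈ 6.9, y ≈ 32.8 km.
Check against A (with the unrounded x, y): √((x − 69.1)²+(y + 75.2)²) = 124.63 ≈ 124.63 km. ✓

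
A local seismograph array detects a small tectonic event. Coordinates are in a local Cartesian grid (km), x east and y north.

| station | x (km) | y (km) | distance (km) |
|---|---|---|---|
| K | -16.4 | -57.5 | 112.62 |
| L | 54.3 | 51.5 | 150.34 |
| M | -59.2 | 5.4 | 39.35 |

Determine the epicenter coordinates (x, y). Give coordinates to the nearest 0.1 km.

Circle about each station: (x + 16.4)² + (y + 57.5)² = 112.62²; (x − 54.3)² + (y − 51.5)² = 150.34²; (x + 59.2)² + (y − 5.4)² = 39.35².
Subtracting the K equation from the L and M equations removes the quadratic terms:
141.4 x + 218.0 y = -7893.32
-85.6 x + 125.8 y = 11093.43
Solving the 2×2 system: x ≈ -93.6, y ≈ 24.5 km.

-93.6 km east, 24.5 km north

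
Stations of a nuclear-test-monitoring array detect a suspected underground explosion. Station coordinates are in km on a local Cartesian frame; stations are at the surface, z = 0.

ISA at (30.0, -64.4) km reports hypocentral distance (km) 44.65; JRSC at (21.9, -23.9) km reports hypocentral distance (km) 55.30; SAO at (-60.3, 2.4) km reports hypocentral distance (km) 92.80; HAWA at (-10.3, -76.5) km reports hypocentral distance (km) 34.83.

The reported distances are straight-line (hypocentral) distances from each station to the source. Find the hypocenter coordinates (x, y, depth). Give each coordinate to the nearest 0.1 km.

x ≈ -2.1 km, y ≈ -62.9 km, depth ≈ 31.0 km

Each station gives a sphere (x−x_i)² + (y−y_i)² + z² = d_i² (stations at z=0).
Subtracting the ISA sphere from JRSC and SAO: z² cancels, leaving linear equations in x and y:
-16.2 x + 81.0 y = -5061.01
-180.6 x + 133.6 y = -8023.73
Solving: x ≈ -2.104, y ≈ -62.902 km (keep extra digits for the depth step; rounded: -2.1, -62.9).
Then from the ISA sphere: z² = 44.65² − (x − 30.0)² − (y + 64.4)² with x = -2.104, y = -62.902, so z ≈ 30.995 ≈ 31.0 km.
Check against HAWA (with the unrounded solution): distance 34.82 ≈ 34.83 km. ✓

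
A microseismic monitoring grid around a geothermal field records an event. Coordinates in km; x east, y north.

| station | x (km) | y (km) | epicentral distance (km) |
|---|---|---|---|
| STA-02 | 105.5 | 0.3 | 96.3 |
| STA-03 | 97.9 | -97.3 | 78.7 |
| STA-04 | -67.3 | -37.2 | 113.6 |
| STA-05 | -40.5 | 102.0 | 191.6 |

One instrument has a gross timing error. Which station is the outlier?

STA-03

Solve using three stations at a time. Using STA-02, STA-04, STA-05 (subtract circle equations pairwise → linear system) gives (x, y) ≈ (41.1, -71.4).
Distances from that point to each station vs reported:
  STA-02: calculated 96.4 vs reported 96.3 → residual 0.1 km
  STA-03: calculated 62.4 vs reported 78.7 → residual 16.3 km
  STA-04: calculated 113.7 vs reported 113.6 → residual 0.1 km
  STA-05: calculated 191.6 vs reported 191.6 → residual 0.0 km
STA-02, STA-04, STA-05 are mutually consistent (residuals ≈ 0); STA-03 is off by 16.3 km.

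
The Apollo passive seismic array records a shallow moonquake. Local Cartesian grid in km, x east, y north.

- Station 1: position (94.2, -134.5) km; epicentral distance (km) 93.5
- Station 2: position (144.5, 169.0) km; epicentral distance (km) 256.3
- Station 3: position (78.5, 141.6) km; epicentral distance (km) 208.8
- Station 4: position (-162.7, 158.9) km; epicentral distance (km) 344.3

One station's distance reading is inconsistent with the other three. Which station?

Solve using three stations at a time. Using Station 1, Station 2, Station 3 (subtract circle equations pairwise → linear system) gives (x, y) ≈ (34.6, -62.5).
Distances from that point to each station vs reported:
  Station 1: calculated 93.5 vs reported 93.5 → residual 0.0 km
  Station 2: calculated 256.3 vs reported 256.3 → residual 0.0 km
  Station 3: calculated 208.8 vs reported 208.8 → residual 0.0 km
  Station 4: calculated 296.5 vs reported 344.3 → residual 47.8 km
Station 1, Station 2, Station 3 are mutually consistent (residuals ≈ 0); Station 4 is off by 47.8 km.

Station 4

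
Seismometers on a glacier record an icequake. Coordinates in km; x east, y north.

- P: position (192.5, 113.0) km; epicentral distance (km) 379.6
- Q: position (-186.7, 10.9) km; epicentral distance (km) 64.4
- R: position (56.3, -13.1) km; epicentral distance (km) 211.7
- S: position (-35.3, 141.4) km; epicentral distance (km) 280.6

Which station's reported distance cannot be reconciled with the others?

S

Solve using three stations at a time. Using P, Q, R (subtract circle equations pairwise → linear system) gives (x, y) ≈ (-153.1, -44.0).
Distances from that point to each station vs reported:
  P: calculated 379.6 vs reported 379.6 → residual 0.0 km
  Q: calculated 64.3 vs reported 64.4 → residual 0.1 km
  R: calculated 211.7 vs reported 211.7 → residual 0.0 km
  S: calculated 219.6 vs reported 280.6 → residual 61.0 km
P, Q, R are mutually consistent (residuals ≈ 0); S is off by 61.0 km.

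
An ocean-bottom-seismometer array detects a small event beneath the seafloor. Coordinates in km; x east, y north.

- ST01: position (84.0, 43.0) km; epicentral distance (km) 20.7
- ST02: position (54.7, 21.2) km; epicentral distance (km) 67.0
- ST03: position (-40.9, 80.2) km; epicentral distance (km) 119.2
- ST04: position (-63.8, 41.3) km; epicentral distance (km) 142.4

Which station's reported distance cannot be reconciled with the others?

Solve using three stations at a time. Using ST01, ST03, ST04 (subtract circle equations pairwise → linear system) gives (x, y) ≈ (77.0, 62.6).
Distances from that point to each station vs reported:
  ST01: calculated 20.8 vs reported 20.7 → residual 0.1 km
  ST02: calculated 47.0 vs reported 67.0 → residual 20.0 km
  ST03: calculated 119.2 vs reported 119.2 → residual 0.0 km
  ST04: calculated 142.4 vs reported 142.4 → residual 0.0 km
ST01, ST03, ST04 are mutually consistent (residuals ≈ 0); ST02 is off by 20.0 km.

ST02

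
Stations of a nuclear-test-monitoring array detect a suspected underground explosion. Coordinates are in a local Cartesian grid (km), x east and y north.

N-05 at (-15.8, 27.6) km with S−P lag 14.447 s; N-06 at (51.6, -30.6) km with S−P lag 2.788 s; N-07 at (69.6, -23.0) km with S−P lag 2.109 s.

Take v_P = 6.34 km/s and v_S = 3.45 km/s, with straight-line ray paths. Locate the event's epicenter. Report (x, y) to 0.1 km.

Distance from S−P lag: d = Δt · v_P v_S / (v_P − v_S) = Δt · (6.34·3.45)/(6.34−3.45) ≈ 7.5685·Δt.
So d_N-05 = 109.34, d_N-06 = 21.10, d_N-07 = 15.96 km.
Circle about each station: (x + 15.8)² + (y − 27.6)² = 109.34²; (x − 51.6)² + (y + 30.6)² = 21.10²; (x − 69.6)² + (y + 23.0)² = 15.96².
Subtracting pairs of circle equations eliminates x²+y² and gives linear equations (the radical axes):
134.8 x − 116.4 y = 14097.55
170.8 x − 101.2 y = 16062.27
Solving the 2×2 system: x ≈ 71.0, y ≈ -38.9 km.
Check against N-05 (with the unrounded x, y): √((x + 15.8)²+(y − 27.6)²) = 109.34 ≈ 109.34 km. ✓

x ≈ 71.0 km, y ≈ -38.9 km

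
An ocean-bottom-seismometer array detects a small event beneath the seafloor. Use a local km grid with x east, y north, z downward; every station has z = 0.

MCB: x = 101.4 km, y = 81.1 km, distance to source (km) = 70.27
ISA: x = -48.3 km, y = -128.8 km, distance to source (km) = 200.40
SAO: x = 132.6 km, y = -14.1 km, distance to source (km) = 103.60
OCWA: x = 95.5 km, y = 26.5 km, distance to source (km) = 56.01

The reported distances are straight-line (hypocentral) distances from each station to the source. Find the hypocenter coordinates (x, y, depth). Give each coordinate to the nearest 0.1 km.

x ≈ 51.3 km, y ≈ 42.4 km, depth ≈ 30.5 km

Each station gives a sphere (x−x_i)² + (y−y_i)² + z² = d_i² (stations at z=0).
Subtracting the MCB sphere from ISA and SAO: z² cancels, leaving linear equations in x and y:
-299.4 x − 419.8 y = -33159.13
62.4 x − 190.4 y = -4872.69
Solving: x ≈ 51.297, y ≈ 42.403 km (keep extra digits for the depth step; rounded: 51.3, 42.4).
Then from the MCB sphere: z² = 70.27² − (x − 101.4)² − (y − 81.1)² with x = 51.297, y = 42.403, so z ≈ 30.498 ≈ 30.5 km.
Check against OCWA (with the unrounded solution): distance 56.01 ≈ 56.01 km. ✓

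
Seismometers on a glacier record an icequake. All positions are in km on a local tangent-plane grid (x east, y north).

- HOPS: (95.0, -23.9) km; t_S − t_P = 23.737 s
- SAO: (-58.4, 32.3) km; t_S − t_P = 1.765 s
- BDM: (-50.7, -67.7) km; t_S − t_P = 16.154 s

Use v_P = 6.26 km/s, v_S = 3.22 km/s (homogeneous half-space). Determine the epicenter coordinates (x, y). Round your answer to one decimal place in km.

(-49.1, 39.4)

Distance from S−P lag: d = Δt · v_P v_S / (v_P − v_S) = Δt · (6.26·3.22)/(6.26−3.22) ≈ 6.6307·Δt.
So d_HOPS = 157.39, d_SAO = 11.70, d_BDM = 107.11 km.
Circle about each station: (x − 95.0)² + (y + 23.9)² = 157.39²; (x + 58.4)² + (y − 32.3)² = 11.70²; (x + 50.7)² + (y + 67.7)² = 107.11².
Subtracting the HOPS equation from the SAO and BDM equations removes the quadratic terms:
-306.8 x + 112.4 y = 19492.36
-291.4 x − 87.6 y = 10856.63
Solving the 2×2 system: x ≈ -49.1, y ≈ 39.4 km.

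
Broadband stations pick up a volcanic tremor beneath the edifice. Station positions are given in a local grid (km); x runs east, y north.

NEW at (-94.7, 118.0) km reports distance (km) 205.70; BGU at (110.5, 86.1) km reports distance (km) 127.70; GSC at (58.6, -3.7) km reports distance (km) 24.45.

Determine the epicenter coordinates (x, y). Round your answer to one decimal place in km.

Circle about each station: (x + 94.7)² + (y − 118.0)² = 205.70²; (x − 110.5)² + (y − 86.1)² = 127.70²; (x − 58.6)² + (y + 3.7)² = 24.45².
Subtracting the NEW equation from the BGU and GSC equations removes the quadratic terms:
410.4 x − 63.8 y = 22736.57
306.6 x − 243.4 y = 22270.25
Solving the 2×2 system: x ≈ 51.2, y ≈ -27.0 km.

51.2 km east, -27.0 km north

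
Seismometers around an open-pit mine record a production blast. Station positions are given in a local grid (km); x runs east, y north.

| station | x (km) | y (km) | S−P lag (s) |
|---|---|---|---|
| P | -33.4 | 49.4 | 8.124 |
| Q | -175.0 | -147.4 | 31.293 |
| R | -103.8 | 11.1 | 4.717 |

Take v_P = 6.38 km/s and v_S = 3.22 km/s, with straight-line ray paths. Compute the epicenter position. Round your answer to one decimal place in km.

(-84.1, 34.6)

Distance from S−P lag: d = Δt · v_P v_S / (v_P − v_S) = Δt · (6.38·3.22)/(6.38−3.22) ≈ 6.5011·Δt.
So d_P = 52.82, d_Q = 203.44, d_R = 30.67 km.
Circle about each station: (x + 33.4)² + (y − 49.4)² = 52.82²; (x + 175.0)² + (y + 147.4)² = 203.44²; (x + 103.8)² + (y − 11.1)² = 30.67².
Subtracting pairs of circle equations eliminates x²+y² and gives linear equations (the radical axes):
-283.2 x − 393.6 y = 10197.96
-140.8 x − 76.6 y = 9191.03
Solving the 2×2 system: x ≈ -84.1, y ≈ 34.6 km.
Check against P (with the unrounded x, y): √((x + 33.4)²+(y − 49.4)²) = 52.82 ≈ 52.82 km. ✓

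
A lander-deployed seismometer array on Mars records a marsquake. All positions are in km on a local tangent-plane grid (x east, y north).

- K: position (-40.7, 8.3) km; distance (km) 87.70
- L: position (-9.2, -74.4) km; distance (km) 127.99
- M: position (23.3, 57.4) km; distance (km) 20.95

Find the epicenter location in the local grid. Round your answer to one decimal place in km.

x ≈ 39.4 km, y ≈ 44.0 km

Circle about each station: (x + 40.7)² + (y − 8.3)² = 87.70²; (x + 9.2)² + (y + 74.4)² = 127.99²; (x − 23.3)² + (y − 57.4)² = 20.95².
Subtracting pairs of circle equations eliminates x²+y² and gives linear equations (the radical axes):
63.0 x − 165.4 y = -4795.53
128.0 x + 98.2 y = 9364.66
Solving the 2×2 system: x ≈ 39.4, y ≈ 44.0 km.
Check against K (with the unrounded x, y): √((x + 40.7)²+(y − 8.3)²) = 87.70 ≈ 87.70 km. ✓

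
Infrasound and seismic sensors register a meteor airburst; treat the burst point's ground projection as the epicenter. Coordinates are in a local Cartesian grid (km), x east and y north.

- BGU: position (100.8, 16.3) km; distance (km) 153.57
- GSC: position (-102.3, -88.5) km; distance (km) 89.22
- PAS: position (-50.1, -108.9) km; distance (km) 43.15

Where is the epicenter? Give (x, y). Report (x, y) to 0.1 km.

x ≈ -13.1 km, y ≈ -86.7 km

Circle about each station: (x − 100.8)² + (y − 16.3)² = 153.57²; (x + 102.3)² + (y + 88.5)² = 89.22²; (x + 50.1)² + (y + 108.9)² = 43.15².
Subtracting pairs of circle equations eliminates x²+y² and gives linear equations (the radical axes):
-406.2 x − 209.6 y = 23494.75
-301.8 x − 250.4 y = 25664.71
Solving the 2×2 system: x ≈ -13.1, y ≈ -86.7 km.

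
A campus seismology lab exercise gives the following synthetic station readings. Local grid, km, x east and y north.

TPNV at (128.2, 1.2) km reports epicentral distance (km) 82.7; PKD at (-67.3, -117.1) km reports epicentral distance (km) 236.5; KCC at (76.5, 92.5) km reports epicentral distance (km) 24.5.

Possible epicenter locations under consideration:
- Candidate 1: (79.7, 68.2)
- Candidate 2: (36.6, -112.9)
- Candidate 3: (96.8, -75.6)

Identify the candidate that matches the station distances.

For each candidate, compare |candidate − station| to the reported distance:
Candidate 1: residuals TPNV 0.0, PKD 0.0, KCC 0.0 → max 0.0 km
Candidate 2: residuals TPNV 63.6, PKD 132.5, KCC 184.7 → max 184.7 km
Candidate 3: residuals TPNV 0.3, PKD 67.2, KCC 144.8 → max 144.8 km
Only Candidate 1 has all residuals ≈ 0.

Candidate 1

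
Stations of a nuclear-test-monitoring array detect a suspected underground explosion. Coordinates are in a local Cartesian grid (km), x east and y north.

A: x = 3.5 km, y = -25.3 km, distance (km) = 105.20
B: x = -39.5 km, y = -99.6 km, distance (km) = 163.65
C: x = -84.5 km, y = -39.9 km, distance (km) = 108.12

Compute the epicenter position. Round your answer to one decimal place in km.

Circle about each station: (x − 3.5)² + (y + 25.3)² = 105.20²; (x + 39.5)² + (y + 99.6)² = 163.65²; (x + 84.5)² + (y + 39.9)² = 108.12².
Subtracting pairs of circle equations eliminates x²+y² and gives linear equations (the radical axes):
-86.0 x − 148.6 y = -4886.21
-176.0 x − 29.2 y = 7457.03
Solving the 2×2 system: x ≈ -52.9, y ≈ 63.5 km.

(-52.9, 63.5)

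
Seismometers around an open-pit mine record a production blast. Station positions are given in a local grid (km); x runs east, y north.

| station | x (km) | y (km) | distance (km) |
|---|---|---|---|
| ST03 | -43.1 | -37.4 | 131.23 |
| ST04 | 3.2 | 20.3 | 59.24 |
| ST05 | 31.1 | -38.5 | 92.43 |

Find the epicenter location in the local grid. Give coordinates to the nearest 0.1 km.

Circle about each station: (x + 43.1)² + (y + 37.4)² = 131.23²; (x − 3.2)² + (y − 20.3)² = 59.24²; (x − 31.1)² + (y + 38.5)² = 92.43².
Subtracting pairs of circle equations eliminates x²+y² and gives linear equations (the radical axes):
92.6 x + 115.4 y = 10877.90
148.4 x − 2.2 y = 7871.10
Solving the 2×2 system: x ≈ 53.8, y ≈ 51.1 km.

(53.8, 51.1)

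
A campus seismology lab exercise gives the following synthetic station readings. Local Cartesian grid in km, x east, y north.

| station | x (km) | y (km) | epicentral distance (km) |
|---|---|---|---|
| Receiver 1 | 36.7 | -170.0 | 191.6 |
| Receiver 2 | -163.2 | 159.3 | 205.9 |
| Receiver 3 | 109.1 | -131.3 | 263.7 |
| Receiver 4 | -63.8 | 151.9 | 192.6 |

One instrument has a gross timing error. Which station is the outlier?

Solve using three stations at a time. Using Receiver 1, Receiver 2, Receiver 4 (subtract circle equations pairwise → linear system) gives (x, y) ≈ (-101.2, -37.0).
Distances from that point to each station vs reported:
  Receiver 1: calculated 191.6 vs reported 191.6 → residual 0.0 km
  Receiver 2: calculated 205.9 vs reported 205.9 → residual 0.0 km
  Receiver 3: calculated 230.5 vs reported 263.7 → residual 33.2 km
  Receiver 4: calculated 192.6 vs reported 192.6 → residual 0.0 km
Receiver 1, Receiver 2, Receiver 4 are mutually consistent (residuals ≈ 0); Receiver 3 is off by 33.2 km.

Receiver 3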